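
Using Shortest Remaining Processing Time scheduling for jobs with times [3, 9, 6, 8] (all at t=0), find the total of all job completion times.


Since all jobs arrive at t=0, SRPT equals SPT ordering.
SPT order: [3, 6, 8, 9]
Completion times:
  Job 1: p=3, C=3
  Job 2: p=6, C=9
  Job 3: p=8, C=17
  Job 4: p=9, C=26
Total completion time = 3 + 9 + 17 + 26 = 55

55


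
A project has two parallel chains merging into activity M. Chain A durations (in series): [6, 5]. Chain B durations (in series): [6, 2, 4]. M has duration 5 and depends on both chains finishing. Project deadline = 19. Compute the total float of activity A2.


Forward pass: ES(A2) = sum of predecessors on chain A = 6
EF = ES + duration = 6 + 5 = 11
Backward pass: LF(M) = deadline = 19; LS(M) = 19 - 5 = 14
LF(A2) = LS(M) - sum(successors on chain A) = 14 - 0 = 14
LS = LF - duration = 14 - 5 = 9
Total float = LS - ES = 9 - 6 = 3

3


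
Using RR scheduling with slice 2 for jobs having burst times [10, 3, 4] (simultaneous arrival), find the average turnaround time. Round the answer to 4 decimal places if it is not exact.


Time quantum = 2
Execution trace:
  J1 runs 2 units, time = 2
  J2 runs 2 units, time = 4
  J3 runs 2 units, time = 6
  J1 runs 2 units, time = 8
  J2 runs 1 units, time = 9
  J3 runs 2 units, time = 11
  J1 runs 2 units, time = 13
  J1 runs 2 units, time = 15
  J1 runs 2 units, time = 17
Finish times: [17, 9, 11]
Average turnaround = 37/3 = 12.3333

12.3333


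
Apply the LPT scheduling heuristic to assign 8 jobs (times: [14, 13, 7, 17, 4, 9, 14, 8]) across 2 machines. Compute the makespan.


Sort jobs in decreasing order (LPT): [17, 14, 14, 13, 9, 8, 7, 4]
Assign each job to the least loaded machine:
  Machine 1: jobs [17, 13, 8, 4], load = 42
  Machine 2: jobs [14, 14, 9, 7], load = 44
Makespan = max load = 44

44


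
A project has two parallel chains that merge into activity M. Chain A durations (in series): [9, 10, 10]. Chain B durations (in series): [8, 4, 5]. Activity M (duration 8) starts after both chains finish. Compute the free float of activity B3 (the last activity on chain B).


ES(B3) = sum of predecessors on chain B = 12
EF(B3) = ES + duration = 12 + 5 = 17
Successor of B3 is M. ES(M) = max(sum(A), sum(B)) = max(29, 17) = 29
Free float = ES(successor) - EF(current) = 29 - 17 = 12

12


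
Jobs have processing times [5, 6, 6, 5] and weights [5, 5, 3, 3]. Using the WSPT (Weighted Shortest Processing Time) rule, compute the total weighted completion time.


Compute p/w ratios and sort ascending (WSPT): [(5, 5), (6, 5), (5, 3), (6, 3)]
Compute weighted completion times:
  Job (p=5,w=5): C=5, w*C=5*5=25
  Job (p=6,w=5): C=11, w*C=5*11=55
  Job (p=5,w=3): C=16, w*C=3*16=48
  Job (p=6,w=3): C=22, w*C=3*22=66
Total weighted completion time = 194

194


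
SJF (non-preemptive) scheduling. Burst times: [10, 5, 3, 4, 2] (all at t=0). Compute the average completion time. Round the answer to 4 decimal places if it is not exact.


SJF order (ascending): [2, 3, 4, 5, 10]
Completion times:
  Job 1: burst=2, C=2
  Job 2: burst=3, C=5
  Job 3: burst=4, C=9
  Job 4: burst=5, C=14
  Job 5: burst=10, C=24
Average completion = 54/5 = 10.8

10.8


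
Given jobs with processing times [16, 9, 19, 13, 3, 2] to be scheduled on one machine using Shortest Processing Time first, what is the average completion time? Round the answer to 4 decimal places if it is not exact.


Sort jobs by processing time (SPT order): [2, 3, 9, 13, 16, 19]
Compute completion times sequentially:
  Job 1: processing = 2, completes at 2
  Job 2: processing = 3, completes at 5
  Job 3: processing = 9, completes at 14
  Job 4: processing = 13, completes at 27
  Job 5: processing = 16, completes at 43
  Job 6: processing = 19, completes at 62
Sum of completion times = 153
Average completion time = 153/6 = 25.5

25.5


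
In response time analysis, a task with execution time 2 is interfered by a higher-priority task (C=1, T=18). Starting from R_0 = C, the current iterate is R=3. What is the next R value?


R_next = C + ceil(R_prev / T_hp) * C_hp
ceil(3 / 18) = ceil(0.1667) = 1
Interference = 1 * 1 = 1
R_next = 2 + 1 = 3
R_next = R_prev, so the iteration has converged (response time = 3).

3


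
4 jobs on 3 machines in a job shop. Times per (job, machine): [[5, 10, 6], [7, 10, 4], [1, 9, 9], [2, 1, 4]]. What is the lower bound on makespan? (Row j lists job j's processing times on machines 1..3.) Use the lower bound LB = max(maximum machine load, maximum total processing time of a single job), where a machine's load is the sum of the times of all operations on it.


Machine loads:
  Machine 1: 5 + 7 + 1 + 2 = 15
  Machine 2: 10 + 10 + 9 + 1 = 30
  Machine 3: 6 + 4 + 9 + 4 = 23
Max machine load = 30
Job totals:
  Job 1: 21
  Job 2: 21
  Job 3: 19
  Job 4: 7
Max job total = 21
Lower bound = max(30, 21) = 30

30


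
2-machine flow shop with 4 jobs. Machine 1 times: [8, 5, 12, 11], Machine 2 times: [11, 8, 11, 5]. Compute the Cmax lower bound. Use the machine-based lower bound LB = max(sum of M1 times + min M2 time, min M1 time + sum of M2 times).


LB1 = sum(M1 times) + min(M2 times) = 36 + 5 = 41
LB2 = min(M1 times) + sum(M2 times) = 5 + 35 = 40
Lower bound = max(LB1, LB2) = max(41, 40) = 41

41


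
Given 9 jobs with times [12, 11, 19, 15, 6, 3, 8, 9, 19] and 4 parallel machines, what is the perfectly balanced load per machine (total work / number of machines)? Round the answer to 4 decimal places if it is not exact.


Total processing time = 12 + 11 + 19 + 15 + 6 + 3 + 8 + 9 + 19 = 102
Number of machines = 4
Ideal balanced load = 102 / 4 = 25.5

25.5


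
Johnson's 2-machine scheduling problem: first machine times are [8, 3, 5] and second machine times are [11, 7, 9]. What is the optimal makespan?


Apply Johnson's rule:
  Group 1 (a <= b): [(2, 3, 7), (3, 5, 9), (1, 8, 11)]
  Group 2 (a > b): []
Optimal job order: [2, 3, 1]
Schedule:
  Job 2: M1 done at 3, M2 done at 10
  Job 3: M1 done at 8, M2 done at 19
  Job 1: M1 done at 16, M2 done at 30
Makespan = 30

30


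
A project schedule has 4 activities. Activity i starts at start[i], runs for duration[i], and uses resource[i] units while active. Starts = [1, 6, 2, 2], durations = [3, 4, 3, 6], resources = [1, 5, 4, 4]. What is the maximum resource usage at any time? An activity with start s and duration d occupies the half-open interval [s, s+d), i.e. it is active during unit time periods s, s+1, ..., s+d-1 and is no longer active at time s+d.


Each activity i is active on [start_i, start_i + duration_i).
Compute total resource usage per time slot:
  t=0: active resources = [], total = 0
  t=1: active resources = [1], total = 1
  t=2: active resources = [1, 4, 4], total = 9
  t=3: active resources = [1, 4, 4], total = 9
  t=4: active resources = [4, 4], total = 8
  t=5: active resources = [4], total = 4
  t=6: active resources = [5, 4], total = 9
  t=7: active resources = [5, 4], total = 9
  t=8: active resources = [5], total = 5
  t=9: active resources = [5], total = 5
Peak resource demand = 9

9


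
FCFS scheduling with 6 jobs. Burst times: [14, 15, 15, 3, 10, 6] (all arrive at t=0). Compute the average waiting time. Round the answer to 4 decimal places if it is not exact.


FCFS order (as given): [14, 15, 15, 3, 10, 6]
Waiting times:
  Job 1: wait = 0
  Job 2: wait = 14
  Job 3: wait = 29
  Job 4: wait = 44
  Job 5: wait = 47
  Job 6: wait = 57
Sum of waiting times = 191
Average waiting time = 191/6 = 31.8333

31.8333


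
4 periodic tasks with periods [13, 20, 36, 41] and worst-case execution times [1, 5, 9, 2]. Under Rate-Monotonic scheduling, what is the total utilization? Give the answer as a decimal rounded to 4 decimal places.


Compute individual utilizations (exact fractions):
  Task 1: C/T = 1/13 (approx. 0.0769)
  Task 2: C/T = 5/20 = 1/4 (approx. 0.25)
  Task 3: C/T = 9/36 = 1/4 (approx. 0.25)
  Task 4: C/T = 2/41 (approx. 0.0488)
Total utilization U = 1/13 + 1/4 + 1/4 + 2/41 = 667/1066
Rounded to 4 decimal places: U = 0.6257
RM (Liu & Layland) bound for 4 tasks = 0.756828; compare with U = 667/1066 (approx. 0.625704)
U <= bound, so schedulable by RM sufficient condition.

0.6257


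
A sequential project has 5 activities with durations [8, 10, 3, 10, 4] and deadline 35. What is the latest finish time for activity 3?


LF(activity 3) = deadline - sum of successor durations
Successors: activities 4 through 5 with durations [10, 4]
Sum of successor durations = 14
LF = 35 - 14 = 21

21


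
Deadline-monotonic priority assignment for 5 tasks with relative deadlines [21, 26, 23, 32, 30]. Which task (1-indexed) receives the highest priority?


Sort tasks by relative deadline (ascending):
  Task 1: deadline = 21
  Task 3: deadline = 23
  Task 2: deadline = 26
  Task 5: deadline = 30
  Task 4: deadline = 32
Priority order (highest first): [1, 3, 2, 5, 4]
Highest priority task = 1

1


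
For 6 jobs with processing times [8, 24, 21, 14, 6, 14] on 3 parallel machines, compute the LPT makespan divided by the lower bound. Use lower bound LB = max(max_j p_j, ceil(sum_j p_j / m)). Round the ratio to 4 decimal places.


LPT order: [24, 21, 14, 14, 8, 6]
Machine loads after assignment: [30, 29, 28]
LPT makespan = 30
Lower bound = max(max_job, ceil(total/3)) = max(24, 29) = 29
Ratio = 30 / 29 = 1.0345

1.0345


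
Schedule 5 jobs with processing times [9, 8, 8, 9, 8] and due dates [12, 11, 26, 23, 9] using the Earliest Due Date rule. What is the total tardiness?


Sort by due date (EDD order): [(8, 9), (8, 11), (9, 12), (9, 23), (8, 26)]
Compute completion times and tardiness:
  Job 1: p=8, d=9, C=8, tardiness=max(0,8-9)=0
  Job 2: p=8, d=11, C=16, tardiness=max(0,16-11)=5
  Job 3: p=9, d=12, C=25, tardiness=max(0,25-12)=13
  Job 4: p=9, d=23, C=34, tardiness=max(0,34-23)=11
  Job 5: p=8, d=26, C=42, tardiness=max(0,42-26)=16
Total tardiness = 45

45


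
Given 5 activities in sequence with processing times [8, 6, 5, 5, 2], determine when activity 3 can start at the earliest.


Activity 3 starts after activities 1 through 2 complete.
Predecessor durations: [8, 6]
ES = 8 + 6 = 14

14


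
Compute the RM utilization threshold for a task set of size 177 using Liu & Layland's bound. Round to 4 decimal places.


Compute 2^(1/177) = 1.0039237636
Subtract 1: 1.0039237636 - 1 = 0.0039237636
Multiply by n: 177 * 0.0039237636 = 0.6945061572
Round to 4 dp: 0.6945

0.6945


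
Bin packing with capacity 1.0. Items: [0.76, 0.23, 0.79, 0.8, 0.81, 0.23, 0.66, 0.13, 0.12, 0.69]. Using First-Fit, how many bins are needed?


Place items sequentially using First-Fit:
  Item 0.76 -> new Bin 1
  Item 0.23 -> Bin 1 (now 0.99)
  Item 0.79 -> new Bin 2
  Item 0.8 -> new Bin 3
  Item 0.81 -> new Bin 4
  Item 0.23 -> new Bin 5
  Item 0.66 -> Bin 5 (now 0.89)
  Item 0.13 -> Bin 2 (now 0.92)
  Item 0.12 -> Bin 3 (now 0.92)
  Item 0.69 -> new Bin 6
Total bins used = 6

6


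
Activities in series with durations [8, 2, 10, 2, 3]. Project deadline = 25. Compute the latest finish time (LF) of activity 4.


LF(activity 4) = deadline - sum of successor durations
Successors: activities 5 through 5 with durations [3]
Sum of successor durations = 3
LF = 25 - 3 = 22

22


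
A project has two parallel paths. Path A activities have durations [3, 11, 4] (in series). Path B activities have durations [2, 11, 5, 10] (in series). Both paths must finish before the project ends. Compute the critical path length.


Path A total = 3 + 11 + 4 = 18
Path B total = 2 + 11 + 5 + 10 = 28
Critical path = longest path = max(18, 28) = 28

28


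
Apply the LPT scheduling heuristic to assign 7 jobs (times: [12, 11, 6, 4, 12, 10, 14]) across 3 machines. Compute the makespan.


Sort jobs in decreasing order (LPT): [14, 12, 12, 11, 10, 6, 4]
Assign each job to the least loaded machine:
  Machine 1: jobs [14, 6, 4], load = 24
  Machine 2: jobs [12, 11], load = 23
  Machine 3: jobs [12, 10], load = 22
Makespan = max load = 24

24


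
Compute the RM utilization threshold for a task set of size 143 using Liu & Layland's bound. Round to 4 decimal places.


Compute 2^(1/143) = 1.0048589497
Subtract 1: 1.0048589497 - 1 = 0.0048589497
Multiply by n: 143 * 0.0048589497 = 0.6948298071
Round to 4 dp: 0.6948

0.6948


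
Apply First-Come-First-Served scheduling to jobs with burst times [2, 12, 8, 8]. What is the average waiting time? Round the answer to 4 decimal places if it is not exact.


FCFS order (as given): [2, 12, 8, 8]
Waiting times:
  Job 1: wait = 0
  Job 2: wait = 2
  Job 3: wait = 14
  Job 4: wait = 22
Sum of waiting times = 38
Average waiting time = 38/4 = 9.5

9.5


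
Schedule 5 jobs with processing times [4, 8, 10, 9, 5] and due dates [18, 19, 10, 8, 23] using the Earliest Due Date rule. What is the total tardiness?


Sort by due date (EDD order): [(9, 8), (10, 10), (4, 18), (8, 19), (5, 23)]
Compute completion times and tardiness:
  Job 1: p=9, d=8, C=9, tardiness=max(0,9-8)=1
  Job 2: p=10, d=10, C=19, tardiness=max(0,19-10)=9
  Job 3: p=4, d=18, C=23, tardiness=max(0,23-18)=5
  Job 4: p=8, d=19, C=31, tardiness=max(0,31-19)=12
  Job 5: p=5, d=23, C=36, tardiness=max(0,36-23)=13
Total tardiness = 40

40


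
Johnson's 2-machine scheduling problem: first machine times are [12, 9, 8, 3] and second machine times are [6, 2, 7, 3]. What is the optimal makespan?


Apply Johnson's rule:
  Group 1 (a <= b): [(4, 3, 3)]
  Group 2 (a > b): [(3, 8, 7), (1, 12, 6), (2, 9, 2)]
Optimal job order: [4, 3, 1, 2]
Schedule:
  Job 4: M1 done at 3, M2 done at 6
  Job 3: M1 done at 11, M2 done at 18
  Job 1: M1 done at 23, M2 done at 29
  Job 2: M1 done at 32, M2 done at 34
Makespan = 34

34


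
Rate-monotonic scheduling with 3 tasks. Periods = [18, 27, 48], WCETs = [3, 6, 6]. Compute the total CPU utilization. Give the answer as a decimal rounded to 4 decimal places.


Compute individual utilizations (exact fractions):
  Task 1: C/T = 3/18 = 1/6 (approx. 0.1667)
  Task 2: C/T = 6/27 = 2/9 (approx. 0.2222)
  Task 3: C/T = 6/48 = 1/8 (approx. 0.125)
Total utilization U = 1/6 + 2/9 + 1/8 = 37/72
Rounded to 4 decimal places: U = 0.5139
RM (Liu & Layland) bound for 3 tasks = 0.779763; compare with U = 37/72 (approx. 0.513889)
U <= bound, so schedulable by RM sufficient condition.

0.5139


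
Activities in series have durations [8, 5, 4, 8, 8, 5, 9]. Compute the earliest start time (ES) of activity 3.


Activity 3 starts after activities 1 through 2 complete.
Predecessor durations: [8, 5]
ES = 8 + 5 = 13

13


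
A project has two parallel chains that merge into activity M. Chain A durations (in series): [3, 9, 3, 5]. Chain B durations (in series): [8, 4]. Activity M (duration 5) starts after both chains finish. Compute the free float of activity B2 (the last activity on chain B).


ES(B2) = sum of predecessors on chain B = 8
EF(B2) = ES + duration = 8 + 4 = 12
Successor of B2 is M. ES(M) = max(sum(A), sum(B)) = max(20, 12) = 20
Free float = ES(successor) - EF(current) = 20 - 12 = 8

8


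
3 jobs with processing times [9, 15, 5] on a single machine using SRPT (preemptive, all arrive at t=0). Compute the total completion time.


Since all jobs arrive at t=0, SRPT equals SPT ordering.
SPT order: [5, 9, 15]
Completion times:
  Job 1: p=5, C=5
  Job 2: p=9, C=14
  Job 3: p=15, C=29
Total completion time = 5 + 14 + 29 = 48

48


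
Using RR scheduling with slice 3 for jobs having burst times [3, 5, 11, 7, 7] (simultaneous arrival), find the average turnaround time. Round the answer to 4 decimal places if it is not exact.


Time quantum = 3
Execution trace:
  J1 runs 3 units, time = 3
  J2 runs 3 units, time = 6
  J3 runs 3 units, time = 9
  J4 runs 3 units, time = 12
  J5 runs 3 units, time = 15
  J2 runs 2 units, time = 17
  J3 runs 3 units, time = 20
  J4 runs 3 units, time = 23
  J5 runs 3 units, time = 26
  J3 runs 3 units, time = 29
  J4 runs 1 units, time = 30
  J5 runs 1 units, time = 31
  J3 runs 2 units, time = 33
Finish times: [3, 17, 33, 30, 31]
Average turnaround = 114/5 = 22.8

22.8


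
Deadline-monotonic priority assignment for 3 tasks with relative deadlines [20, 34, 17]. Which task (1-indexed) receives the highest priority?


Sort tasks by relative deadline (ascending):
  Task 3: deadline = 17
  Task 1: deadline = 20
  Task 2: deadline = 34
Priority order (highest first): [3, 1, 2]
Highest priority task = 3

3


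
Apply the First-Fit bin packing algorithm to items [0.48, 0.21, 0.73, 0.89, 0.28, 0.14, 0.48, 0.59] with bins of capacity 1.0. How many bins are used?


Place items sequentially using First-Fit:
  Item 0.48 -> new Bin 1
  Item 0.21 -> Bin 1 (now 0.69)
  Item 0.73 -> new Bin 2
  Item 0.89 -> new Bin 3
  Item 0.28 -> Bin 1 (now 0.97)
  Item 0.14 -> Bin 2 (now 0.87)
  Item 0.48 -> new Bin 4
  Item 0.59 -> new Bin 5
Total bins used = 5

5


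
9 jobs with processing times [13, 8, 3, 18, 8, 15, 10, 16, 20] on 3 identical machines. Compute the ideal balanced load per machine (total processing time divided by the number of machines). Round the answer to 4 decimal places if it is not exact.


Total processing time = 13 + 8 + 3 + 18 + 8 + 15 + 10 + 16 + 20 = 111
Number of machines = 3
Ideal balanced load = 111 / 3 = 37.0

37.0


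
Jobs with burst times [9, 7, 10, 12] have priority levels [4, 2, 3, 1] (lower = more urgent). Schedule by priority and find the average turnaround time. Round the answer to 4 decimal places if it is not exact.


Sort by priority (ascending = highest first):
Order: [(1, 12), (2, 7), (3, 10), (4, 9)]
Completion times:
  Priority 1, burst=12, C=12
  Priority 2, burst=7, C=19
  Priority 3, burst=10, C=29
  Priority 4, burst=9, C=38
Average turnaround = 98/4 = 24.5

24.5


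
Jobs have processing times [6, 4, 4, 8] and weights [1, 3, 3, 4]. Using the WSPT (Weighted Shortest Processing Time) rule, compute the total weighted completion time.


Compute p/w ratios and sort ascending (WSPT): [(4, 3), (4, 3), (8, 4), (6, 1)]
Compute weighted completion times:
  Job (p=4,w=3): C=4, w*C=3*4=12
  Job (p=4,w=3): C=8, w*C=3*8=24
  Job (p=8,w=4): C=16, w*C=4*16=64
  Job (p=6,w=1): C=22, w*C=1*22=22
Total weighted completion time = 122

122


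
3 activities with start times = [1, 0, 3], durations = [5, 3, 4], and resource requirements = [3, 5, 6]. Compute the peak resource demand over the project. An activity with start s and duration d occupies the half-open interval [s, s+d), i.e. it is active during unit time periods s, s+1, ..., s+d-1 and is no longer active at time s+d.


Each activity i is active on [start_i, start_i + duration_i).
Compute total resource usage per time slot:
  t=0: active resources = [5], total = 5
  t=1: active resources = [3, 5], total = 8
  t=2: active resources = [3, 5], total = 8
  t=3: active resources = [3, 6], total = 9
  t=4: active resources = [3, 6], total = 9
  t=5: active resources = [3, 6], total = 9
  t=6: active resources = [6], total = 6
Peak resource demand = 9

9


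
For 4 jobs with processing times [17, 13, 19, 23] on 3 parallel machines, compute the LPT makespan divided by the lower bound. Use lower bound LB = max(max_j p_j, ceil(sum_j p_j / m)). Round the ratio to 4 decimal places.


LPT order: [23, 19, 17, 13]
Machine loads after assignment: [23, 19, 30]
LPT makespan = 30
Lower bound = max(max_job, ceil(total/3)) = max(23, 24) = 24
Ratio = 30 / 24 = 1.25

1.25


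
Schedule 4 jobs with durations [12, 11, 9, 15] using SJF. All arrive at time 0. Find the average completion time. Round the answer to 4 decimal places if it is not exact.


SJF order (ascending): [9, 11, 12, 15]
Completion times:
  Job 1: burst=9, C=9
  Job 2: burst=11, C=20
  Job 3: burst=12, C=32
  Job 4: burst=15, C=47
Average completion = 108/4 = 27.0

27.0


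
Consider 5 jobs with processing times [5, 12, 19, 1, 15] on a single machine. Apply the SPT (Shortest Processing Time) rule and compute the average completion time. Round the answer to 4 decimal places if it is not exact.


Sort jobs by processing time (SPT order): [1, 5, 12, 15, 19]
Compute completion times sequentially:
  Job 1: processing = 1, completes at 1
  Job 2: processing = 5, completes at 6
  Job 3: processing = 12, completes at 18
  Job 4: processing = 15, completes at 33
  Job 5: processing = 19, completes at 52
Sum of completion times = 110
Average completion time = 110/5 = 22.0

22.0


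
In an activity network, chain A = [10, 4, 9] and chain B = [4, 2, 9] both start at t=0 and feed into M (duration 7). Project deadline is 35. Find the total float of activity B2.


Forward pass: ES(B2) = sum of predecessors on chain B = 4
EF = ES + duration = 4 + 2 = 6
Backward pass: LF(M) = deadline = 35; LS(M) = 35 - 7 = 28
LF(B2) = LS(M) - sum(successors on chain B) = 28 - 9 = 19
LS = LF - duration = 19 - 2 = 17
Total float = LS - ES = 17 - 4 = 13

13


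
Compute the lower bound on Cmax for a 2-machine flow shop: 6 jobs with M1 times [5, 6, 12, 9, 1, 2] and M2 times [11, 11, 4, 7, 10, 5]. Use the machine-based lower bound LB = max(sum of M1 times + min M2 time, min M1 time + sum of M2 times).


LB1 = sum(M1 times) + min(M2 times) = 35 + 4 = 39
LB2 = min(M1 times) + sum(M2 times) = 1 + 48 = 49
Lower bound = max(LB1, LB2) = max(39, 49) = 49

49


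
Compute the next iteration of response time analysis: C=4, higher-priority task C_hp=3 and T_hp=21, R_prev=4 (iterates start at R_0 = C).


R_next = C + ceil(R_prev / T_hp) * C_hp
ceil(4 / 21) = ceil(0.1905) = 1
Interference = 1 * 3 = 3
R_next = 4 + 3 = 7

7


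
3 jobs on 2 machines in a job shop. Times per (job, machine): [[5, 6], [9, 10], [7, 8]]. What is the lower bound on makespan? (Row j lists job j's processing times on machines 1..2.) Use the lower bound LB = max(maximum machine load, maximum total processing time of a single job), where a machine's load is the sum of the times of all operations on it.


Machine loads:
  Machine 1: 5 + 9 + 7 = 21
  Machine 2: 6 + 10 + 8 = 24
Max machine load = 24
Job totals:
  Job 1: 11
  Job 2: 19
  Job 3: 15
Max job total = 19
Lower bound = max(24, 19) = 24

24


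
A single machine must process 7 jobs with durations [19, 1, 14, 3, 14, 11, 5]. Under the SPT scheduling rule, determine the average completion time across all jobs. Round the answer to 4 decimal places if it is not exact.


Sort jobs by processing time (SPT order): [1, 3, 5, 11, 14, 14, 19]
Compute completion times sequentially:
  Job 1: processing = 1, completes at 1
  Job 2: processing = 3, completes at 4
  Job 3: processing = 5, completes at 9
  Job 4: processing = 11, completes at 20
  Job 5: processing = 14, completes at 34
  Job 6: processing = 14, completes at 48
  Job 7: processing = 19, completes at 67
Sum of completion times = 183
Average completion time = 183/7 = 26.1429

26.1429


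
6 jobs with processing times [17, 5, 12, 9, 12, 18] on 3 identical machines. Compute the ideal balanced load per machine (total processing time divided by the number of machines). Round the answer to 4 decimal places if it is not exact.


Total processing time = 17 + 5 + 12 + 9 + 12 + 18 = 73
Number of machines = 3
Ideal balanced load = 73 / 3 = 24.3333

24.3333


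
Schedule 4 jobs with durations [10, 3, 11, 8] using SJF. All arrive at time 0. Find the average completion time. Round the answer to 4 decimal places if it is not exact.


SJF order (ascending): [3, 8, 10, 11]
Completion times:
  Job 1: burst=3, C=3
  Job 2: burst=8, C=11
  Job 3: burst=10, C=21
  Job 4: burst=11, C=32
Average completion = 67/4 = 16.75

16.75


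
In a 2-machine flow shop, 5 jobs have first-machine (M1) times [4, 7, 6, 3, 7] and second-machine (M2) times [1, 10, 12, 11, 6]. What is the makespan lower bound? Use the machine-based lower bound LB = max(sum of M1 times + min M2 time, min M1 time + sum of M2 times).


LB1 = sum(M1 times) + min(M2 times) = 27 + 1 = 28
LB2 = min(M1 times) + sum(M2 times) = 3 + 40 = 43
Lower bound = max(LB1, LB2) = max(28, 43) = 43

43


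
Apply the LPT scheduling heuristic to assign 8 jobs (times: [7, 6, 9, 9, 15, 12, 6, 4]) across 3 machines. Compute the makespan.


Sort jobs in decreasing order (LPT): [15, 12, 9, 9, 7, 6, 6, 4]
Assign each job to the least loaded machine:
  Machine 1: jobs [15, 6], load = 21
  Machine 2: jobs [12, 7, 4], load = 23
  Machine 3: jobs [9, 9, 6], load = 24
Makespan = max load = 24

24


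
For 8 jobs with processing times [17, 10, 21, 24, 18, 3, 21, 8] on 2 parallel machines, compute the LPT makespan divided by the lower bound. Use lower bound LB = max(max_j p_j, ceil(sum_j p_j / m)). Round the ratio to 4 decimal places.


LPT order: [24, 21, 21, 18, 17, 10, 8, 3]
Machine loads after assignment: [62, 60]
LPT makespan = 62
Lower bound = max(max_job, ceil(total/2)) = max(24, 61) = 61
Ratio = 62 / 61 = 1.0164

1.0164


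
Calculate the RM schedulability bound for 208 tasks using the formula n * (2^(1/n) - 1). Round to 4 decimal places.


Compute 2^(1/208) = 1.0033379971
Subtract 1: 1.0033379971 - 1 = 0.0033379971
Multiply by n: 208 * 0.0033379971 = 0.6943033968
Round to 4 dp: 0.6943

0.6943


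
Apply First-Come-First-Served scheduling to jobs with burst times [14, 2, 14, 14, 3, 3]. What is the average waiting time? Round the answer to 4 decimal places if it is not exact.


FCFS order (as given): [14, 2, 14, 14, 3, 3]
Waiting times:
  Job 1: wait = 0
  Job 2: wait = 14
  Job 3: wait = 16
  Job 4: wait = 30
  Job 5: wait = 44
  Job 6: wait = 47
Sum of waiting times = 151
Average waiting time = 151/6 = 25.1667

25.1667


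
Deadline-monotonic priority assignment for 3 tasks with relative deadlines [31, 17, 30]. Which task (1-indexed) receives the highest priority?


Sort tasks by relative deadline (ascending):
  Task 2: deadline = 17
  Task 3: deadline = 30
  Task 1: deadline = 31
Priority order (highest first): [2, 3, 1]
Highest priority task = 2

2


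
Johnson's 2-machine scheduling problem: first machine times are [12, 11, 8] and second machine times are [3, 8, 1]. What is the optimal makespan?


Apply Johnson's rule:
  Group 1 (a <= b): []
  Group 2 (a > b): [(2, 11, 8), (1, 12, 3), (3, 8, 1)]
Optimal job order: [2, 1, 3]
Schedule:
  Job 2: M1 done at 11, M2 done at 19
  Job 1: M1 done at 23, M2 done at 26
  Job 3: M1 done at 31, M2 done at 32
Makespan = 32

32


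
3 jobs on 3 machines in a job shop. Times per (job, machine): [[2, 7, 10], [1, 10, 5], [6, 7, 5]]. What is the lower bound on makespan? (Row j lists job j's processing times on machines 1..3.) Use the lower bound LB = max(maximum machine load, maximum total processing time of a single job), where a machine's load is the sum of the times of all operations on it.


Machine loads:
  Machine 1: 2 + 1 + 6 = 9
  Machine 2: 7 + 10 + 7 = 24
  Machine 3: 10 + 5 + 5 = 20
Max machine load = 24
Job totals:
  Job 1: 19
  Job 2: 16
  Job 3: 18
Max job total = 19
Lower bound = max(24, 19) = 24

24


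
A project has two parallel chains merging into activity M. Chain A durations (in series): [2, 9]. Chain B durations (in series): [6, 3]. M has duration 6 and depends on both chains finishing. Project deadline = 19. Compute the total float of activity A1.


Forward pass: ES(A1) = sum of predecessors on chain A = 0
EF = ES + duration = 0 + 2 = 2
Backward pass: LF(M) = deadline = 19; LS(M) = 19 - 6 = 13
LF(A1) = LS(M) - sum(successors on chain A) = 13 - 9 = 4
LS = LF - duration = 4 - 2 = 2
Total float = LS - ES = 2 - 0 = 2

2


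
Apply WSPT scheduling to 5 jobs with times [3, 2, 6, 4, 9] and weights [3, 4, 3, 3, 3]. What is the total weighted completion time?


Compute p/w ratios and sort ascending (WSPT): [(2, 4), (3, 3), (4, 3), (6, 3), (9, 3)]
Compute weighted completion times:
  Job (p=2,w=4): C=2, w*C=4*2=8
  Job (p=3,w=3): C=5, w*C=3*5=15
  Job (p=4,w=3): C=9, w*C=3*9=27
  Job (p=6,w=3): C=15, w*C=3*15=45
  Job (p=9,w=3): C=24, w*C=3*24=72
Total weighted completion time = 167

167


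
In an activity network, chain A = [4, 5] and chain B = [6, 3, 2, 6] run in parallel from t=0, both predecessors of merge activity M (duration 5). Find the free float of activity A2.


ES(A2) = sum of predecessors on chain A = 4
EF(A2) = ES + duration = 4 + 5 = 9
Successor of A2 is M. ES(M) = max(sum(A), sum(B)) = max(9, 17) = 17
Free float = ES(successor) - EF(current) = 17 - 9 = 8

8


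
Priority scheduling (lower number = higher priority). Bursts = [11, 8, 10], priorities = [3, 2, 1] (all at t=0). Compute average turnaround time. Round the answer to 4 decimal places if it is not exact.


Sort by priority (ascending = highest first):
Order: [(1, 10), (2, 8), (3, 11)]
Completion times:
  Priority 1, burst=10, C=10
  Priority 2, burst=8, C=18
  Priority 3, burst=11, C=29
Average turnaround = 57/3 = 19.0

19.0


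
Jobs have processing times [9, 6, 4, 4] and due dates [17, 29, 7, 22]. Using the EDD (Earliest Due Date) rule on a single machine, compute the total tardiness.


Sort by due date (EDD order): [(4, 7), (9, 17), (4, 22), (6, 29)]
Compute completion times and tardiness:
  Job 1: p=4, d=7, C=4, tardiness=max(0,4-7)=0
  Job 2: p=9, d=17, C=13, tardiness=max(0,13-17)=0
  Job 3: p=4, d=22, C=17, tardiness=max(0,17-22)=0
  Job 4: p=6, d=29, C=23, tardiness=max(0,23-29)=0
Total tardiness = 0

0


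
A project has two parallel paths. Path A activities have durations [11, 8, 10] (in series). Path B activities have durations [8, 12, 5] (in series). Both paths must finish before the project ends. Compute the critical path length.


Path A total = 11 + 8 + 10 = 29
Path B total = 8 + 12 + 5 = 25
Critical path = longest path = max(29, 25) = 29

29


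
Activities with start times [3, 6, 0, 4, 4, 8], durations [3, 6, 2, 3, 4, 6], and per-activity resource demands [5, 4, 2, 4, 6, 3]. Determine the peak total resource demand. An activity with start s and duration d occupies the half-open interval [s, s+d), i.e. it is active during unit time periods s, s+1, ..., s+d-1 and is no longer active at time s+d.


Each activity i is active on [start_i, start_i + duration_i).
Compute total resource usage per time slot:
  t=0: active resources = [2], total = 2
  t=1: active resources = [2], total = 2
  t=2: active resources = [], total = 0
  t=3: active resources = [5], total = 5
  t=4: active resources = [5, 4, 6], total = 15
  t=5: active resources = [5, 4, 6], total = 15
  t=6: active resources = [4, 4, 6], total = 14
  t=7: active resources = [4, 6], total = 10
  t=8: active resources = [4, 3], total = 7
  t=9: active resources = [4, 3], total = 7
  t=10: active resources = [4, 3], total = 7
  t=11: active resources = [4, 3], total = 7
  t=12: active resources = [3], total = 3
  t=13: active resources = [3], total = 3
Peak resource demand = 15

15


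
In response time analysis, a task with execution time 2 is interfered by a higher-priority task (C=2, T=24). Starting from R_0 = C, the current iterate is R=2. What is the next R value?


R_next = C + ceil(R_prev / T_hp) * C_hp
ceil(2 / 24) = ceil(0.0833) = 1
Interference = 1 * 2 = 2
R_next = 2 + 2 = 4

4


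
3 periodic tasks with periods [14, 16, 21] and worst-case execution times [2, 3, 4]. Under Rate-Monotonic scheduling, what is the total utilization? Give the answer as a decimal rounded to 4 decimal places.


Compute individual utilizations (exact fractions):
  Task 1: C/T = 2/14 = 1/7 (approx. 0.1429)
  Task 2: C/T = 3/16 (approx. 0.1875)
  Task 3: C/T = 4/21 (approx. 0.1905)
Total utilization U = 1/7 + 3/16 + 4/21 = 25/48
Rounded to 4 decimal places: U = 0.5208
RM (Liu & Layland) bound for 3 tasks = 0.779763; compare with U = 25/48 (approx. 0.520833)
U <= bound, so schedulable by RM sufficient condition.

0.5208


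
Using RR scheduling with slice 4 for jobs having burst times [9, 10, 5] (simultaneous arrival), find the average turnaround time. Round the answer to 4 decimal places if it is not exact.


Time quantum = 4
Execution trace:
  J1 runs 4 units, time = 4
  J2 runs 4 units, time = 8
  J3 runs 4 units, time = 12
  J1 runs 4 units, time = 16
  J2 runs 4 units, time = 20
  J3 runs 1 units, time = 21
  J1 runs 1 units, time = 22
  J2 runs 2 units, time = 24
Finish times: [22, 24, 21]
Average turnaround = 67/3 = 22.3333

22.3333


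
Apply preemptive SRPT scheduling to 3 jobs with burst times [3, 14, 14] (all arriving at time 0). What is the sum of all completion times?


Since all jobs arrive at t=0, SRPT equals SPT ordering.
SPT order: [3, 14, 14]
Completion times:
  Job 1: p=3, C=3
  Job 2: p=14, C=17
  Job 3: p=14, C=31
Total completion time = 3 + 17 + 31 = 51

51


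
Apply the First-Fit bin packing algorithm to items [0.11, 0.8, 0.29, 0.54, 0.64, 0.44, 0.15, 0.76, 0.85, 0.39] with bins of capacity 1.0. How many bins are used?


Place items sequentially using First-Fit:
  Item 0.11 -> new Bin 1
  Item 0.8 -> Bin 1 (now 0.91)
  Item 0.29 -> new Bin 2
  Item 0.54 -> Bin 2 (now 0.83)
  Item 0.64 -> new Bin 3
  Item 0.44 -> new Bin 4
  Item 0.15 -> Bin 2 (now 0.98)
  Item 0.76 -> new Bin 5
  Item 0.85 -> new Bin 6
  Item 0.39 -> Bin 4 (now 0.83)
Total bins used = 6

6


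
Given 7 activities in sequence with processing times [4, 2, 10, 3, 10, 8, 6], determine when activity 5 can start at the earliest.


Activity 5 starts after activities 1 through 4 complete.
Predecessor durations: [4, 2, 10, 3]
ES = 4 + 2 + 10 + 3 = 19

19


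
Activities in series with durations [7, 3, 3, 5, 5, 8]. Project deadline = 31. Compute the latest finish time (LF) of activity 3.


LF(activity 3) = deadline - sum of successor durations
Successors: activities 4 through 6 with durations [5, 5, 8]
Sum of successor durations = 18
LF = 31 - 18 = 13

13


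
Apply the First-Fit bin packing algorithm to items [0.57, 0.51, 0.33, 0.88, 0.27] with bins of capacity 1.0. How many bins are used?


Place items sequentially using First-Fit:
  Item 0.57 -> new Bin 1
  Item 0.51 -> new Bin 2
  Item 0.33 -> Bin 1 (now 0.9)
  Item 0.88 -> new Bin 3
  Item 0.27 -> Bin 2 (now 0.78)
Total bins used = 3

3


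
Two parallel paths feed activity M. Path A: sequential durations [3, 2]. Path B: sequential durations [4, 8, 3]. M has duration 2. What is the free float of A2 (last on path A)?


ES(A2) = sum of predecessors on chain A = 3
EF(A2) = ES + duration = 3 + 2 = 5
Successor of A2 is M. ES(M) = max(sum(A), sum(B)) = max(5, 15) = 15
Free float = ES(successor) - EF(current) = 15 - 5 = 10

10


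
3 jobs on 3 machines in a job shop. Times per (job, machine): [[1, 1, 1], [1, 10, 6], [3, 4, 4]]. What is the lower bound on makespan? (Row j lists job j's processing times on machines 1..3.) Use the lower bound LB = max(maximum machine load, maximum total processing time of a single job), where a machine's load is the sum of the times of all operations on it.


Machine loads:
  Machine 1: 1 + 1 + 3 = 5
  Machine 2: 1 + 10 + 4 = 15
  Machine 3: 1 + 6 + 4 = 11
Max machine load = 15
Job totals:
  Job 1: 3
  Job 2: 17
  Job 3: 11
Max job total = 17
Lower bound = max(15, 17) = 17

17


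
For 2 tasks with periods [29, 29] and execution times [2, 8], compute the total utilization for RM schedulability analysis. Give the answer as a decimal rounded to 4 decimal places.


Compute individual utilizations (exact fractions):
  Task 1: C/T = 2/29 (approx. 0.069)
  Task 2: C/T = 8/29 (approx. 0.2759)
Total utilization U = 2/29 + 8/29 = 10/29
Rounded to 4 decimal places: U = 0.3448
RM (Liu & Layland) bound for 2 tasks = 0.828427; compare with U = 10/29 (approx. 0.344828)
U <= bound, so schedulable by RM sufficient condition.

0.3448


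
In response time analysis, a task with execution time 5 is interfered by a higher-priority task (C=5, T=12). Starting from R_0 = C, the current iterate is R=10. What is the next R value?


R_next = C + ceil(R_prev / T_hp) * C_hp
ceil(10 / 12) = ceil(0.8333) = 1
Interference = 1 * 5 = 5
R_next = 5 + 5 = 10
R_next = R_prev, so the iteration has converged (response time = 10).

10


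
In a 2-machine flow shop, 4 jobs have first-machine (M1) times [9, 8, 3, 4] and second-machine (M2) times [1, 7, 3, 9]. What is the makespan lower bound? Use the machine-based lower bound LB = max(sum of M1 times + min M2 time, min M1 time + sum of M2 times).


LB1 = sum(M1 times) + min(M2 times) = 24 + 1 = 25
LB2 = min(M1 times) + sum(M2 times) = 3 + 20 = 23
Lower bound = max(LB1, LB2) = max(25, 23) = 25

25


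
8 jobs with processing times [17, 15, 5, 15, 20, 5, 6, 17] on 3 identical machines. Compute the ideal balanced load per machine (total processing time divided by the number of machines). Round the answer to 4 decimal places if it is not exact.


Total processing time = 17 + 15 + 5 + 15 + 20 + 5 + 6 + 17 = 100
Number of machines = 3
Ideal balanced load = 100 / 3 = 33.3333

33.3333


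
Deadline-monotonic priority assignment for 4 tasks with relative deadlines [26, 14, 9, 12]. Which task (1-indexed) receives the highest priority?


Sort tasks by relative deadline (ascending):
  Task 3: deadline = 9
  Task 4: deadline = 12
  Task 2: deadline = 14
  Task 1: deadline = 26
Priority order (highest first): [3, 4, 2, 1]
Highest priority task = 3

3


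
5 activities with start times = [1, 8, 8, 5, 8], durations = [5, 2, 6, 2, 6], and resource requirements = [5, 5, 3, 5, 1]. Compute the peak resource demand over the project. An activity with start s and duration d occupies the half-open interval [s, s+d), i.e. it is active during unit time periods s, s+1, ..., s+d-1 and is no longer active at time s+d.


Each activity i is active on [start_i, start_i + duration_i).
Compute total resource usage per time slot:
  t=0: active resources = [], total = 0
  t=1: active resources = [5], total = 5
  t=2: active resources = [5], total = 5
  t=3: active resources = [5], total = 5
  t=4: active resources = [5], total = 5
  t=5: active resources = [5, 5], total = 10
  t=6: active resources = [5], total = 5
  t=7: active resources = [], total = 0
  t=8: active resources = [5, 3, 1], total = 9
  t=9: active resources = [5, 3, 1], total = 9
  t=10: active resources = [3, 1], total = 4
  t=11: active resources = [3, 1], total = 4
  t=12: active resources = [3, 1], total = 4
  t=13: active resources = [3, 1], total = 4
Peak resource demand = 10

10


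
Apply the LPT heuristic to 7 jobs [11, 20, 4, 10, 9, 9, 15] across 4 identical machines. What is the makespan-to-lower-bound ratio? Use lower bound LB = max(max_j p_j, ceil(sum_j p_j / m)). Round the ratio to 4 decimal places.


LPT order: [20, 15, 11, 10, 9, 9, 4]
Machine loads after assignment: [20, 19, 20, 19]
LPT makespan = 20
Lower bound = max(max_job, ceil(total/4)) = max(20, 20) = 20
Ratio = 20 / 20 = 1.0

1.0


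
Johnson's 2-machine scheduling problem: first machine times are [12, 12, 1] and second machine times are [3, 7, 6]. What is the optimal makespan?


Apply Johnson's rule:
  Group 1 (a <= b): [(3, 1, 6)]
  Group 2 (a > b): [(2, 12, 7), (1, 12, 3)]
Optimal job order: [3, 2, 1]
Schedule:
  Job 3: M1 done at 1, M2 done at 7
  Job 2: M1 done at 13, M2 done at 20
  Job 1: M1 done at 25, M2 done at 28
Makespan = 28

28


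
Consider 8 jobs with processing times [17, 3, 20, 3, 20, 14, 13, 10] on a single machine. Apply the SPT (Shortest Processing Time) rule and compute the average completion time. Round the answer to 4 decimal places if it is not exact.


Sort jobs by processing time (SPT order): [3, 3, 10, 13, 14, 17, 20, 20]
Compute completion times sequentially:
  Job 1: processing = 3, completes at 3
  Job 2: processing = 3, completes at 6
  Job 3: processing = 10, completes at 16
  Job 4: processing = 13, completes at 29
  Job 5: processing = 14, completes at 43
  Job 6: processing = 17, completes at 60
  Job 7: processing = 20, completes at 80
  Job 8: processing = 20, completes at 100
Sum of completion times = 337
Average completion time = 337/8 = 42.125

42.125


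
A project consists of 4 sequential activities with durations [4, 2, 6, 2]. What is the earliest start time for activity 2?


Activity 2 starts after activities 1 through 1 complete.
Predecessor durations: [4]
ES = 4 = 4

4


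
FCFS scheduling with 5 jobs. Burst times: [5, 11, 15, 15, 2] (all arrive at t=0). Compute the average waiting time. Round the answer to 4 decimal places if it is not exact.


FCFS order (as given): [5, 11, 15, 15, 2]
Waiting times:
  Job 1: wait = 0
  Job 2: wait = 5
  Job 3: wait = 16
  Job 4: wait = 31
  Job 5: wait = 46
Sum of waiting times = 98
Average waiting time = 98/5 = 19.6

19.6
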